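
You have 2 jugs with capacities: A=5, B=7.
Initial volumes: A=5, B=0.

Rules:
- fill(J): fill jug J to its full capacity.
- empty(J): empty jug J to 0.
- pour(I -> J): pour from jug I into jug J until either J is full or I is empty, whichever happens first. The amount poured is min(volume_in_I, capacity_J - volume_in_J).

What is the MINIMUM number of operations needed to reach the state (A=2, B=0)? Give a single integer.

BFS from (A=5, B=0). One shortest path:
  1. empty(A) -> (A=0 B=0)
  2. fill(B) -> (A=0 B=7)
  3. pour(B -> A) -> (A=5 B=2)
  4. empty(A) -> (A=0 B=2)
  5. pour(B -> A) -> (A=2 B=0)
Reached target in 5 moves.

Answer: 5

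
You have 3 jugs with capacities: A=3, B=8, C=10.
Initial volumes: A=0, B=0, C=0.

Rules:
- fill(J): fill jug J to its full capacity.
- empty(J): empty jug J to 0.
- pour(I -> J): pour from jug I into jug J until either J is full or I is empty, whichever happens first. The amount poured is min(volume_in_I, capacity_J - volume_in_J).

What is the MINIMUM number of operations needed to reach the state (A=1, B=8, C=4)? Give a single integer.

Answer: 7

Derivation:
BFS from (A=0, B=0, C=0). One shortest path:
  1. fill(A) -> (A=3 B=0 C=0)
  2. fill(C) -> (A=3 B=0 C=10)
  3. pour(A -> B) -> (A=0 B=3 C=10)
  4. pour(C -> A) -> (A=3 B=3 C=7)
  5. pour(A -> B) -> (A=0 B=6 C=7)
  6. pour(C -> A) -> (A=3 B=6 C=4)
  7. pour(A -> B) -> (A=1 B=8 C=4)
Reached target in 7 moves.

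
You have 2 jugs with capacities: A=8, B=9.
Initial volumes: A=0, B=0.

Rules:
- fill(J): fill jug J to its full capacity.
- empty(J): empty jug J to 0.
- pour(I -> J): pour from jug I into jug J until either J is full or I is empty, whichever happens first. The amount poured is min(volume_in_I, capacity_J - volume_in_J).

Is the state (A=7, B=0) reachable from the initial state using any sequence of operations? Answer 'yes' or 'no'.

BFS from (A=0, B=0):
  1. fill(A) -> (A=8 B=0)
  2. pour(A -> B) -> (A=0 B=8)
  3. fill(A) -> (A=8 B=8)
  4. pour(A -> B) -> (A=7 B=9)
  5. empty(B) -> (A=7 B=0)
Target reached → yes.

Answer: yes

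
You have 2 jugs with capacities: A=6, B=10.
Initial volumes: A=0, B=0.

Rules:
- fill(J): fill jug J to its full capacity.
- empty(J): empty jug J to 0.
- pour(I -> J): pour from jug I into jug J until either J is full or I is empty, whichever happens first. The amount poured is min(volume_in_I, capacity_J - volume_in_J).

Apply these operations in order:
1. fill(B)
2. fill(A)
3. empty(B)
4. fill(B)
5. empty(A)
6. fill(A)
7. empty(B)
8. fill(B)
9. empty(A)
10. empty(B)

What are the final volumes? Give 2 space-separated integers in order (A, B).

Step 1: fill(B) -> (A=0 B=10)
Step 2: fill(A) -> (A=6 B=10)
Step 3: empty(B) -> (A=6 B=0)
Step 4: fill(B) -> (A=6 B=10)
Step 5: empty(A) -> (A=0 B=10)
Step 6: fill(A) -> (A=6 B=10)
Step 7: empty(B) -> (A=6 B=0)
Step 8: fill(B) -> (A=6 B=10)
Step 9: empty(A) -> (A=0 B=10)
Step 10: empty(B) -> (A=0 B=0)

Answer: 0 0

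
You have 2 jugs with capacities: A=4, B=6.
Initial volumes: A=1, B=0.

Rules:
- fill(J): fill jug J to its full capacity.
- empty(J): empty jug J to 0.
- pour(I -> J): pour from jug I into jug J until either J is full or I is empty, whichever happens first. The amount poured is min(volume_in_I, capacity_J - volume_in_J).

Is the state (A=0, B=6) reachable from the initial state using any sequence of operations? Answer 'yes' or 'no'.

BFS from (A=1, B=0):
  1. empty(A) -> (A=0 B=0)
  2. fill(B) -> (A=0 B=6)
Target reached → yes.

Answer: yes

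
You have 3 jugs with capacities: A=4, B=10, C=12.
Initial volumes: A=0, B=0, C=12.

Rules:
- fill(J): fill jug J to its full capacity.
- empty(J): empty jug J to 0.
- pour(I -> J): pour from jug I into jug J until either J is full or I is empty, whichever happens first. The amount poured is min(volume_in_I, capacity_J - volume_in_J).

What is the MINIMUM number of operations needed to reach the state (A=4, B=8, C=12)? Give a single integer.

BFS from (A=0, B=0, C=12). One shortest path:
  1. pour(C -> A) -> (A=4 B=0 C=8)
  2. pour(C -> B) -> (A=4 B=8 C=0)
  3. fill(C) -> (A=4 B=8 C=12)
Reached target in 3 moves.

Answer: 3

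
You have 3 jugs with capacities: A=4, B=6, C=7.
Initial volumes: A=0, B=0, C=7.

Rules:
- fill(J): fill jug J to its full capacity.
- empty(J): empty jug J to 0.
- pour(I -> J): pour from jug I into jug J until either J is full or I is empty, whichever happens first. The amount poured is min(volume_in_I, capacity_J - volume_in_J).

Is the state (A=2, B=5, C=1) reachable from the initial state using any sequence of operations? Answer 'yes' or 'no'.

BFS explored all 190 reachable states.
Reachable set includes: (0,0,0), (0,0,1), (0,0,2), (0,0,3), (0,0,4), (0,0,5), (0,0,6), (0,0,7), (0,1,0), (0,1,1), (0,1,2), (0,1,3) ...
Target (A=2, B=5, C=1) not in reachable set → no.

Answer: no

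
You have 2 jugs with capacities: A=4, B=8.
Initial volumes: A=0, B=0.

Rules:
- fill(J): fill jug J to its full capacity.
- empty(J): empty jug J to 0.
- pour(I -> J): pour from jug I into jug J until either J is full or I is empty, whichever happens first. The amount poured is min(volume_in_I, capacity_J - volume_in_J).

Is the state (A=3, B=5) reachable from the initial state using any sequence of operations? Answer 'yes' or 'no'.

BFS explored all 6 reachable states.
Reachable set includes: (0,0), (0,4), (0,8), (4,0), (4,4), (4,8)
Target (A=3, B=5) not in reachable set → no.

Answer: no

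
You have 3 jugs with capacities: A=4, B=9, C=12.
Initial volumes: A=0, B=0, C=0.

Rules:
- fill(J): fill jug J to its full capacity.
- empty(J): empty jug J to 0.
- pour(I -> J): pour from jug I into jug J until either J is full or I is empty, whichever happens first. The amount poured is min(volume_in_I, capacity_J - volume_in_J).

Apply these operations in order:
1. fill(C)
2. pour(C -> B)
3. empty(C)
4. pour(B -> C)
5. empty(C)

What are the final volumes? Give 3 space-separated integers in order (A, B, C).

Step 1: fill(C) -> (A=0 B=0 C=12)
Step 2: pour(C -> B) -> (A=0 B=9 C=3)
Step 3: empty(C) -> (A=0 B=9 C=0)
Step 4: pour(B -> C) -> (A=0 B=0 C=9)
Step 5: empty(C) -> (A=0 B=0 C=0)

Answer: 0 0 0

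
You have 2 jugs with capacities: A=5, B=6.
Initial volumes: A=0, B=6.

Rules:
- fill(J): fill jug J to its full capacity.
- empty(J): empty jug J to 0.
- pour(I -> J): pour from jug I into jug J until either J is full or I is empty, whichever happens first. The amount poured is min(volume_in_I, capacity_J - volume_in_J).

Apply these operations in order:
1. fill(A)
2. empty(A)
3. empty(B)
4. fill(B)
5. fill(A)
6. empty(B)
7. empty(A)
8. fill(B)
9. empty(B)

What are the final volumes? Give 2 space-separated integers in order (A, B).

Step 1: fill(A) -> (A=5 B=6)
Step 2: empty(A) -> (A=0 B=6)
Step 3: empty(B) -> (A=0 B=0)
Step 4: fill(B) -> (A=0 B=6)
Step 5: fill(A) -> (A=5 B=6)
Step 6: empty(B) -> (A=5 B=0)
Step 7: empty(A) -> (A=0 B=0)
Step 8: fill(B) -> (A=0 B=6)
Step 9: empty(B) -> (A=0 B=0)

Answer: 0 0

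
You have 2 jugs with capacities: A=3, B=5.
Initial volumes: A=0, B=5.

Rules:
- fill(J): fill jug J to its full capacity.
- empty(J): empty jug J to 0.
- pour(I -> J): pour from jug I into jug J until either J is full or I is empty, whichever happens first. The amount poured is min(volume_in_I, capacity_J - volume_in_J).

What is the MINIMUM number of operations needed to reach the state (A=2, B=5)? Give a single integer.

Answer: 4

Derivation:
BFS from (A=0, B=5). One shortest path:
  1. pour(B -> A) -> (A=3 B=2)
  2. empty(A) -> (A=0 B=2)
  3. pour(B -> A) -> (A=2 B=0)
  4. fill(B) -> (A=2 B=5)
Reached target in 4 moves.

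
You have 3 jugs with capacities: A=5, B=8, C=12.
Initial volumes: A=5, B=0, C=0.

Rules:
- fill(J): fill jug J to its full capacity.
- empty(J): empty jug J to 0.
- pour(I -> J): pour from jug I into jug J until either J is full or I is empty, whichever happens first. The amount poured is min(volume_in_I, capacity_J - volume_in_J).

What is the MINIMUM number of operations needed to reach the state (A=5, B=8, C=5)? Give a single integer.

Answer: 3

Derivation:
BFS from (A=5, B=0, C=0). One shortest path:
  1. fill(B) -> (A=5 B=8 C=0)
  2. pour(A -> C) -> (A=0 B=8 C=5)
  3. fill(A) -> (A=5 B=8 C=5)
Reached target in 3 moves.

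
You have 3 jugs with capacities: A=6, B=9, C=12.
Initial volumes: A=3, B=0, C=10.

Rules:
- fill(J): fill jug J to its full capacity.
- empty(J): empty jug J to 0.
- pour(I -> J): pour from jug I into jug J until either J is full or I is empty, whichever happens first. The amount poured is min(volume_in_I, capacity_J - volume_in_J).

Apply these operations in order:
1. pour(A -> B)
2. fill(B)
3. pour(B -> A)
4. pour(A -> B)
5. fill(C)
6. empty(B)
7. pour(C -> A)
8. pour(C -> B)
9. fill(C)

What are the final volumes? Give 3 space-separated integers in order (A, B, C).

Answer: 6 6 12

Derivation:
Step 1: pour(A -> B) -> (A=0 B=3 C=10)
Step 2: fill(B) -> (A=0 B=9 C=10)
Step 3: pour(B -> A) -> (A=6 B=3 C=10)
Step 4: pour(A -> B) -> (A=0 B=9 C=10)
Step 5: fill(C) -> (A=0 B=9 C=12)
Step 6: empty(B) -> (A=0 B=0 C=12)
Step 7: pour(C -> A) -> (A=6 B=0 C=6)
Step 8: pour(C -> B) -> (A=6 B=6 C=0)
Step 9: fill(C) -> (A=6 B=6 C=12)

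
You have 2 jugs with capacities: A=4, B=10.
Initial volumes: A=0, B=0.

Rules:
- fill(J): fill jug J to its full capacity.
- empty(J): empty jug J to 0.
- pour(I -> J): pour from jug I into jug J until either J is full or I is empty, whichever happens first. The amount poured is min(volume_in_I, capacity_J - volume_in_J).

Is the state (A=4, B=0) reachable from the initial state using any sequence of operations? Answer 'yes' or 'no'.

BFS from (A=0, B=0):
  1. fill(A) -> (A=4 B=0)
Target reached → yes.

Answer: yes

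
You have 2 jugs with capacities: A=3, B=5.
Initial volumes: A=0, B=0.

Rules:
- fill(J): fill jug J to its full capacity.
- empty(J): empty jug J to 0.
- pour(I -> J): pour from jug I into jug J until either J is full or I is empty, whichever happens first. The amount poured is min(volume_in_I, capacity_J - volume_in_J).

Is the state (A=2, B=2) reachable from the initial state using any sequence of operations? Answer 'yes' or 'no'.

Answer: no

Derivation:
BFS explored all 16 reachable states.
Reachable set includes: (0,0), (0,1), (0,2), (0,3), (0,4), (0,5), (1,0), (1,5), (2,0), (2,5), (3,0), (3,1) ...
Target (A=2, B=2) not in reachable set → no.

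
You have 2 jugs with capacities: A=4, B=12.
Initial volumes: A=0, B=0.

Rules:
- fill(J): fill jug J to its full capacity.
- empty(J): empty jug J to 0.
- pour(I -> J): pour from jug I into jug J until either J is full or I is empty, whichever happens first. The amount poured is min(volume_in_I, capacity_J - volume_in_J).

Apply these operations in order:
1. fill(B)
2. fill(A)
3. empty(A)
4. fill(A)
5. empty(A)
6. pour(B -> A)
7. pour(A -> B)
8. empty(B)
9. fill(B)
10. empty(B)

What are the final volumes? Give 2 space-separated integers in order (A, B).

Answer: 0 0

Derivation:
Step 1: fill(B) -> (A=0 B=12)
Step 2: fill(A) -> (A=4 B=12)
Step 3: empty(A) -> (A=0 B=12)
Step 4: fill(A) -> (A=4 B=12)
Step 5: empty(A) -> (A=0 B=12)
Step 6: pour(B -> A) -> (A=4 B=8)
Step 7: pour(A -> B) -> (A=0 B=12)
Step 8: empty(B) -> (A=0 B=0)
Step 9: fill(B) -> (A=0 B=12)
Step 10: empty(B) -> (A=0 B=0)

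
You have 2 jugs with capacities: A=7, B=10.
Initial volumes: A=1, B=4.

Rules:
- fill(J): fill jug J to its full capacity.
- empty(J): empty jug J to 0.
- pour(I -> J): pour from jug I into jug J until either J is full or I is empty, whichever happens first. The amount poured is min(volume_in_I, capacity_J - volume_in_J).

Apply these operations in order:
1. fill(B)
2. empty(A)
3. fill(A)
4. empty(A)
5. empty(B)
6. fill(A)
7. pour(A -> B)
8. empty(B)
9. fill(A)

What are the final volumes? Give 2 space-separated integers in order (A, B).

Answer: 7 0

Derivation:
Step 1: fill(B) -> (A=1 B=10)
Step 2: empty(A) -> (A=0 B=10)
Step 3: fill(A) -> (A=7 B=10)
Step 4: empty(A) -> (A=0 B=10)
Step 5: empty(B) -> (A=0 B=0)
Step 6: fill(A) -> (A=7 B=0)
Step 7: pour(A -> B) -> (A=0 B=7)
Step 8: empty(B) -> (A=0 B=0)
Step 9: fill(A) -> (A=7 B=0)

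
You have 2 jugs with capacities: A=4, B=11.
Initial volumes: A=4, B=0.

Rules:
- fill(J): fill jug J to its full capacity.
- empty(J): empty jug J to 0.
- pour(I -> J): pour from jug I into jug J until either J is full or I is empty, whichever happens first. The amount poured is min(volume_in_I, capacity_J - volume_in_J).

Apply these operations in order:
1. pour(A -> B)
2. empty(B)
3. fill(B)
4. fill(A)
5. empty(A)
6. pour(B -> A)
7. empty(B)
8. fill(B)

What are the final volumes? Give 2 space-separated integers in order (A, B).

Step 1: pour(A -> B) -> (A=0 B=4)
Step 2: empty(B) -> (A=0 B=0)
Step 3: fill(B) -> (A=0 B=11)
Step 4: fill(A) -> (A=4 B=11)
Step 5: empty(A) -> (A=0 B=11)
Step 6: pour(B -> A) -> (A=4 B=7)
Step 7: empty(B) -> (A=4 B=0)
Step 8: fill(B) -> (A=4 B=11)

Answer: 4 11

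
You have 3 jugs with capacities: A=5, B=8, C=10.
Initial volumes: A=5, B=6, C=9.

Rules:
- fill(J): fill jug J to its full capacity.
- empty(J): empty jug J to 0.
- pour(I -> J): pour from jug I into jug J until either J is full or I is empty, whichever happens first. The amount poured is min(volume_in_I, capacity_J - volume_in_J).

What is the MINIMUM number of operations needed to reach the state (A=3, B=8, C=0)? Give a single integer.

Answer: 2

Derivation:
BFS from (A=5, B=6, C=9). One shortest path:
  1. empty(C) -> (A=5 B=6 C=0)
  2. pour(A -> B) -> (A=3 B=8 C=0)
Reached target in 2 moves.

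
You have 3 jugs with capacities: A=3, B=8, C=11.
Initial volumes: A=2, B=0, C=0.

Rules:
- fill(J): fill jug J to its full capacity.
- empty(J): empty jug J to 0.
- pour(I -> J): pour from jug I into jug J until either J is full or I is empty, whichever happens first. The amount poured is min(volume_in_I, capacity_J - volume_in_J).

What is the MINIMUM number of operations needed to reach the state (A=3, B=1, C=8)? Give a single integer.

Answer: 8

Derivation:
BFS from (A=2, B=0, C=0). One shortest path:
  1. fill(B) -> (A=2 B=8 C=0)
  2. pour(B -> C) -> (A=2 B=0 C=8)
  3. fill(B) -> (A=2 B=8 C=8)
  4. pour(B -> A) -> (A=3 B=7 C=8)
  5. empty(A) -> (A=0 B=7 C=8)
  6. pour(B -> A) -> (A=3 B=4 C=8)
  7. empty(A) -> (A=0 B=4 C=8)
  8. pour(B -> A) -> (A=3 B=1 C=8)
Reached target in 8 moves.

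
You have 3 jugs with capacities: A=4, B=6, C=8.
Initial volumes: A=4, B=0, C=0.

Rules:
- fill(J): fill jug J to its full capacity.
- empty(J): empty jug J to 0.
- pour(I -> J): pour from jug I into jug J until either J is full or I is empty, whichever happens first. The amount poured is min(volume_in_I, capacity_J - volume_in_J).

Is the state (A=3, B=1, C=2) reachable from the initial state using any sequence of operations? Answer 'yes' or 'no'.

Answer: no

Derivation:
BFS explored all 54 reachable states.
Reachable set includes: (0,0,0), (0,0,2), (0,0,4), (0,0,6), (0,0,8), (0,2,0), (0,2,2), (0,2,4), (0,2,6), (0,2,8), (0,4,0), (0,4,2) ...
Target (A=3, B=1, C=2) not in reachable set → no.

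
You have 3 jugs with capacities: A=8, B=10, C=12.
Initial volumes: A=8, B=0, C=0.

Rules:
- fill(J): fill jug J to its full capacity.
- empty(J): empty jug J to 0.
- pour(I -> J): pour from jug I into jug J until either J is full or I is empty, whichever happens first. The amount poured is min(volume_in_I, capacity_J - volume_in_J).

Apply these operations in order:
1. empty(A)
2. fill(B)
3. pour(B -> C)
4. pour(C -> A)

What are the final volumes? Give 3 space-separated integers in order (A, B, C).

Step 1: empty(A) -> (A=0 B=0 C=0)
Step 2: fill(B) -> (A=0 B=10 C=0)
Step 3: pour(B -> C) -> (A=0 B=0 C=10)
Step 4: pour(C -> A) -> (A=8 B=0 C=2)

Answer: 8 0 2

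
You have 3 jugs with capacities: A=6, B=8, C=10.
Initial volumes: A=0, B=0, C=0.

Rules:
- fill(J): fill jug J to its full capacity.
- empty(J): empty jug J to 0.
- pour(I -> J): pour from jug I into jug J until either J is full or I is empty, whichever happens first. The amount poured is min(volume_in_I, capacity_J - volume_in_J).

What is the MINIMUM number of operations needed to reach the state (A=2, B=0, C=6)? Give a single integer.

BFS from (A=0, B=0, C=0). One shortest path:
  1. fill(B) -> (A=0 B=8 C=0)
  2. pour(B -> A) -> (A=6 B=2 C=0)
  3. pour(A -> C) -> (A=0 B=2 C=6)
  4. pour(B -> A) -> (A=2 B=0 C=6)
Reached target in 4 moves.

Answer: 4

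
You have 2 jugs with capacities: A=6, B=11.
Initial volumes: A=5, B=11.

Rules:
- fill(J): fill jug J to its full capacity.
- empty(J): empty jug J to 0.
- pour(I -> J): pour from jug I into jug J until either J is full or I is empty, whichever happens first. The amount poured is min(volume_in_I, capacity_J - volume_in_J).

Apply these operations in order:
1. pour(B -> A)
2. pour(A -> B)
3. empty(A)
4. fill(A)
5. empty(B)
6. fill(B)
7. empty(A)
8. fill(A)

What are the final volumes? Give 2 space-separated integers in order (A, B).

Answer: 6 11

Derivation:
Step 1: pour(B -> A) -> (A=6 B=10)
Step 2: pour(A -> B) -> (A=5 B=11)
Step 3: empty(A) -> (A=0 B=11)
Step 4: fill(A) -> (A=6 B=11)
Step 5: empty(B) -> (A=6 B=0)
Step 6: fill(B) -> (A=6 B=11)
Step 7: empty(A) -> (A=0 B=11)
Step 8: fill(A) -> (A=6 B=11)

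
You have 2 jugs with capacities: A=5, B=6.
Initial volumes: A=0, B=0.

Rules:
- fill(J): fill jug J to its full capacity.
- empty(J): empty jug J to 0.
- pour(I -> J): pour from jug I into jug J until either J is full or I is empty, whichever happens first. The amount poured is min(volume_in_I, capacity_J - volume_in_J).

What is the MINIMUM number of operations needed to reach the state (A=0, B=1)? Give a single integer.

BFS from (A=0, B=0). One shortest path:
  1. fill(B) -> (A=0 B=6)
  2. pour(B -> A) -> (A=5 B=1)
  3. empty(A) -> (A=0 B=1)
Reached target in 3 moves.

Answer: 3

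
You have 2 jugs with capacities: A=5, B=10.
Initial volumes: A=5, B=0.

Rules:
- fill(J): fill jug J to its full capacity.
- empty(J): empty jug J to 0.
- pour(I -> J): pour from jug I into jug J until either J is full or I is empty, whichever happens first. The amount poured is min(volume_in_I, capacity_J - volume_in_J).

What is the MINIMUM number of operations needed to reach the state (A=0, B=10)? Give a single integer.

BFS from (A=5, B=0). One shortest path:
  1. empty(A) -> (A=0 B=0)
  2. fill(B) -> (A=0 B=10)
Reached target in 2 moves.

Answer: 2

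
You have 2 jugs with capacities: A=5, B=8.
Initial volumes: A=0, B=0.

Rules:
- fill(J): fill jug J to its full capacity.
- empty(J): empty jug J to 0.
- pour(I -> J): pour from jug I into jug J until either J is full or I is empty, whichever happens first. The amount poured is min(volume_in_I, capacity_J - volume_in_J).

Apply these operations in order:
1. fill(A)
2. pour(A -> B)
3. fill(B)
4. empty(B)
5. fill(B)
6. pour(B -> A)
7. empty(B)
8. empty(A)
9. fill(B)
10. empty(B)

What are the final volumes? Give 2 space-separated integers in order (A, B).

Answer: 0 0

Derivation:
Step 1: fill(A) -> (A=5 B=0)
Step 2: pour(A -> B) -> (A=0 B=5)
Step 3: fill(B) -> (A=0 B=8)
Step 4: empty(B) -> (A=0 B=0)
Step 5: fill(B) -> (A=0 B=8)
Step 6: pour(B -> A) -> (A=5 B=3)
Step 7: empty(B) -> (A=5 B=0)
Step 8: empty(A) -> (A=0 B=0)
Step 9: fill(B) -> (A=0 B=8)
Step 10: empty(B) -> (A=0 B=0)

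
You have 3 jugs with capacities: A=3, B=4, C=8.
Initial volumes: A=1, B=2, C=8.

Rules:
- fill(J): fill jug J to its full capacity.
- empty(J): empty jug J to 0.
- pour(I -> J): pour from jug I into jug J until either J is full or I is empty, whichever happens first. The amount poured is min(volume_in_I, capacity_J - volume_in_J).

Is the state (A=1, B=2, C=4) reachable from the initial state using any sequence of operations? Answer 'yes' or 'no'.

BFS explored all 138 reachable states.
Reachable set includes: (0,0,0), (0,0,1), (0,0,2), (0,0,3), (0,0,4), (0,0,5), (0,0,6), (0,0,7), (0,0,8), (0,1,0), (0,1,1), (0,1,2) ...
Target (A=1, B=2, C=4) not in reachable set → no.

Answer: no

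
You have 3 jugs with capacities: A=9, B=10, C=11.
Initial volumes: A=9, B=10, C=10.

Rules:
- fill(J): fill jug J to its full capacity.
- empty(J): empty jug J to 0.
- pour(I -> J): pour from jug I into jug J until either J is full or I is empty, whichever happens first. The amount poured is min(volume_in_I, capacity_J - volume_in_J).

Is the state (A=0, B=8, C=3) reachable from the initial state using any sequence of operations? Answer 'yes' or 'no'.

BFS from (A=9, B=10, C=10):
  1. empty(A) -> (A=0 B=10 C=10)
  2. empty(C) -> (A=0 B=10 C=0)
  3. pour(B -> A) -> (A=9 B=1 C=0)
  4. pour(A -> C) -> (A=0 B=1 C=9)
  5. pour(B -> A) -> (A=1 B=0 C=9)
  6. fill(B) -> (A=1 B=10 C=9)
  7. pour(B -> C) -> (A=1 B=8 C=11)
  8. pour(C -> A) -> (A=9 B=8 C=3)
  9. empty(A) -> (A=0 B=8 C=3)
Target reached → yes.

Answer: yes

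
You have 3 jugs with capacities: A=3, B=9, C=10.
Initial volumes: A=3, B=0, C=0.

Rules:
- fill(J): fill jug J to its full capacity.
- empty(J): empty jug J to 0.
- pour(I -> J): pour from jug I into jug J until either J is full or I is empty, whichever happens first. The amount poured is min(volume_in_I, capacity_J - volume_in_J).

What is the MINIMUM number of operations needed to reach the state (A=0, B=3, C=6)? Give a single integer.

Answer: 5

Derivation:
BFS from (A=3, B=0, C=0). One shortest path:
  1. empty(A) -> (A=0 B=0 C=0)
  2. fill(B) -> (A=0 B=9 C=0)
  3. pour(B -> A) -> (A=3 B=6 C=0)
  4. pour(B -> C) -> (A=3 B=0 C=6)
  5. pour(A -> B) -> (A=0 B=3 C=6)
Reached target in 5 moves.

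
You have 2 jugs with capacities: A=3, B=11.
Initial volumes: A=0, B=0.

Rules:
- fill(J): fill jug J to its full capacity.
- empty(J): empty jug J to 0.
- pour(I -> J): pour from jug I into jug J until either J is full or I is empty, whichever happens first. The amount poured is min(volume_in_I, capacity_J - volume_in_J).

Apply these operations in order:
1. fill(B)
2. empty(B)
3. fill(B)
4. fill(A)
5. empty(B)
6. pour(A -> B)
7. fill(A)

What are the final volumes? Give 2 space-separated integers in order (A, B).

Step 1: fill(B) -> (A=0 B=11)
Step 2: empty(B) -> (A=0 B=0)
Step 3: fill(B) -> (A=0 B=11)
Step 4: fill(A) -> (A=3 B=11)
Step 5: empty(B) -> (A=3 B=0)
Step 6: pour(A -> B) -> (A=0 B=3)
Step 7: fill(A) -> (A=3 B=3)

Answer: 3 3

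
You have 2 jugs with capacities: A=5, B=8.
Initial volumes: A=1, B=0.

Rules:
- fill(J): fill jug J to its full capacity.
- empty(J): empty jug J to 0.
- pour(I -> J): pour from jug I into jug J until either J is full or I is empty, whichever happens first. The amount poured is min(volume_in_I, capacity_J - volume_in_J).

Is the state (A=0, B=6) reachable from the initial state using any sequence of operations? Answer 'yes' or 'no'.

Answer: yes

Derivation:
BFS from (A=1, B=0):
  1. pour(A -> B) -> (A=0 B=1)
  2. fill(A) -> (A=5 B=1)
  3. pour(A -> B) -> (A=0 B=6)
Target reached → yes.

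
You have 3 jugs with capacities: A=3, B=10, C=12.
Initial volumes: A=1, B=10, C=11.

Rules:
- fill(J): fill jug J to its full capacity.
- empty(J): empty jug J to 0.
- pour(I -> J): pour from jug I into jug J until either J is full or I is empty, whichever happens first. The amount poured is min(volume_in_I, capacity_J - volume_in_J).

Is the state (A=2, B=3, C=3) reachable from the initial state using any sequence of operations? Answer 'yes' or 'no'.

Answer: no

Derivation:
BFS explored all 374 reachable states.
Reachable set includes: (0,0,0), (0,0,1), (0,0,2), (0,0,3), (0,0,4), (0,0,5), (0,0,6), (0,0,7), (0,0,8), (0,0,9), (0,0,10), (0,0,11) ...
Target (A=2, B=3, C=3) not in reachable set → no.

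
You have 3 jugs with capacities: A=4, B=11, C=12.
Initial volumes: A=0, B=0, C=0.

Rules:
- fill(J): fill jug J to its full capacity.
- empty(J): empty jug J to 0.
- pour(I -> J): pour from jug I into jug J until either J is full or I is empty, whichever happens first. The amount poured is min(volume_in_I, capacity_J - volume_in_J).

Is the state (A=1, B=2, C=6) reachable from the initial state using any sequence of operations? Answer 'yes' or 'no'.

Answer: no

Derivation:
BFS explored all 450 reachable states.
Reachable set includes: (0,0,0), (0,0,1), (0,0,2), (0,0,3), (0,0,4), (0,0,5), (0,0,6), (0,0,7), (0,0,8), (0,0,9), (0,0,10), (0,0,11) ...
Target (A=1, B=2, C=6) not in reachable set → no.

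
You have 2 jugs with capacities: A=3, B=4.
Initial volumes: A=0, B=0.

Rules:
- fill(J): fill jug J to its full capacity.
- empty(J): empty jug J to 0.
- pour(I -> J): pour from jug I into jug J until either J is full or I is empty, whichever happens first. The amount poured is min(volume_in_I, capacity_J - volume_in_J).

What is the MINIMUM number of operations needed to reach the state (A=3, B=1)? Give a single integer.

Answer: 2

Derivation:
BFS from (A=0, B=0). One shortest path:
  1. fill(B) -> (A=0 B=4)
  2. pour(B -> A) -> (A=3 B=1)
Reached target in 2 moves.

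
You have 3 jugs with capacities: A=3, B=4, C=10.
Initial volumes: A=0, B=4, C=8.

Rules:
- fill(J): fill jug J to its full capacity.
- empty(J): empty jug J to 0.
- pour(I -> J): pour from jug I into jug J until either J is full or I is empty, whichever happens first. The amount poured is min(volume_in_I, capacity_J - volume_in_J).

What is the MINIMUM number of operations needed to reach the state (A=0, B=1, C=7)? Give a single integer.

Answer: 4

Derivation:
BFS from (A=0, B=4, C=8). One shortest path:
  1. empty(B) -> (A=0 B=0 C=8)
  2. pour(C -> B) -> (A=0 B=4 C=4)
  3. pour(B -> A) -> (A=3 B=1 C=4)
  4. pour(A -> C) -> (A=0 B=1 C=7)
Reached target in 4 moves.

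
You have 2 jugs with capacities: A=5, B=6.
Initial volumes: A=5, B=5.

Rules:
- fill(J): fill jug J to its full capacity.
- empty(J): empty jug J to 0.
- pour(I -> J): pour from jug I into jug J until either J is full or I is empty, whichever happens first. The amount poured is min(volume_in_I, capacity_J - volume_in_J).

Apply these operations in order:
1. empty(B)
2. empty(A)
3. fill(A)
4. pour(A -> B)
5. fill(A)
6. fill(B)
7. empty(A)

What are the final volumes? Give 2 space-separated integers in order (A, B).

Answer: 0 6

Derivation:
Step 1: empty(B) -> (A=5 B=0)
Step 2: empty(A) -> (A=0 B=0)
Step 3: fill(A) -> (A=5 B=0)
Step 4: pour(A -> B) -> (A=0 B=5)
Step 5: fill(A) -> (A=5 B=5)
Step 6: fill(B) -> (A=5 B=6)
Step 7: empty(A) -> (A=0 B=6)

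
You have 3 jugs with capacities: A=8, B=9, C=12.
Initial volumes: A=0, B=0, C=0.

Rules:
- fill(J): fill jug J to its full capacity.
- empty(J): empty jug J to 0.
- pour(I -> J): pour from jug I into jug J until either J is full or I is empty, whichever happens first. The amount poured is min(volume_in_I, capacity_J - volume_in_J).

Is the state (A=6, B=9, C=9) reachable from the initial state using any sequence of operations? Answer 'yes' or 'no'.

BFS from (A=0, B=0, C=0):
  1. fill(A) -> (A=8 B=0 C=0)
  2. pour(A -> B) -> (A=0 B=8 C=0)
  3. fill(A) -> (A=8 B=8 C=0)
  4. pour(A -> B) -> (A=7 B=9 C=0)
  5. pour(B -> C) -> (A=7 B=0 C=9)
  6. pour(A -> B) -> (A=0 B=7 C=9)
  7. fill(A) -> (A=8 B=7 C=9)
  8. pour(A -> B) -> (A=6 B=9 C=9)
Target reached → yes.

Answer: yes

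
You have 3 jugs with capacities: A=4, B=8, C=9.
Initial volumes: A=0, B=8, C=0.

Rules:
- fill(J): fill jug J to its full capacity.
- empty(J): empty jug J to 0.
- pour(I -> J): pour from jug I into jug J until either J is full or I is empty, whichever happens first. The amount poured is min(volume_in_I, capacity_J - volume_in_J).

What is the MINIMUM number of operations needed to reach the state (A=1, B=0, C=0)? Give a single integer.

BFS from (A=0, B=8, C=0). One shortest path:
  1. empty(B) -> (A=0 B=0 C=0)
  2. fill(C) -> (A=0 B=0 C=9)
  3. pour(C -> B) -> (A=0 B=8 C=1)
  4. empty(B) -> (A=0 B=0 C=1)
  5. pour(C -> A) -> (A=1 B=0 C=0)
Reached target in 5 moves.

Answer: 5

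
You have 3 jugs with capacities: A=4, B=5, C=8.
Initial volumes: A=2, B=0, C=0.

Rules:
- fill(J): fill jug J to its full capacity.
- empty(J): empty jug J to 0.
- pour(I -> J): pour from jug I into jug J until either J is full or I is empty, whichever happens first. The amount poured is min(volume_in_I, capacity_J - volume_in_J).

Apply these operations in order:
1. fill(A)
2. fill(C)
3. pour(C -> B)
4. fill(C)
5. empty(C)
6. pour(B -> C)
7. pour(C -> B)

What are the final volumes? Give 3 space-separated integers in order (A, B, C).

Step 1: fill(A) -> (A=4 B=0 C=0)
Step 2: fill(C) -> (A=4 B=0 C=8)
Step 3: pour(C -> B) -> (A=4 B=5 C=3)
Step 4: fill(C) -> (A=4 B=5 C=8)
Step 5: empty(C) -> (A=4 B=5 C=0)
Step 6: pour(B -> C) -> (A=4 B=0 C=5)
Step 7: pour(C -> B) -> (A=4 B=5 C=0)

Answer: 4 5 0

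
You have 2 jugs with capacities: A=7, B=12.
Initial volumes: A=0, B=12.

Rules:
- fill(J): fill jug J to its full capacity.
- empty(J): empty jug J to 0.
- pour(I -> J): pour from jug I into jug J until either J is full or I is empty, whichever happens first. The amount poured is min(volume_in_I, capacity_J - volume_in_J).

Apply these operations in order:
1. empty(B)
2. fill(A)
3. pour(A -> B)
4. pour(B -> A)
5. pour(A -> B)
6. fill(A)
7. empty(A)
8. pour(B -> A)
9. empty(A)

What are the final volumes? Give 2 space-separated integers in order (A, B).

Step 1: empty(B) -> (A=0 B=0)
Step 2: fill(A) -> (A=7 B=0)
Step 3: pour(A -> B) -> (A=0 B=7)
Step 4: pour(B -> A) -> (A=7 B=0)
Step 5: pour(A -> B) -> (A=0 B=7)
Step 6: fill(A) -> (A=7 B=7)
Step 7: empty(A) -> (A=0 B=7)
Step 8: pour(B -> A) -> (A=7 B=0)
Step 9: empty(A) -> (A=0 B=0)

Answer: 0 0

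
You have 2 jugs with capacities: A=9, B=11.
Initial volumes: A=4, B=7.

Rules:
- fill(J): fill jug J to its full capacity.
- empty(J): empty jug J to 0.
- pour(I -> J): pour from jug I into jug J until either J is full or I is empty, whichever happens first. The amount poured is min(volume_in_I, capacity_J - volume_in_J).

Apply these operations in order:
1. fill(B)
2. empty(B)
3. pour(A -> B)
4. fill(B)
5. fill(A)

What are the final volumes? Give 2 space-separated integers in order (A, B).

Answer: 9 11

Derivation:
Step 1: fill(B) -> (A=4 B=11)
Step 2: empty(B) -> (A=4 B=0)
Step 3: pour(A -> B) -> (A=0 B=4)
Step 4: fill(B) -> (A=0 B=11)
Step 5: fill(A) -> (A=9 B=11)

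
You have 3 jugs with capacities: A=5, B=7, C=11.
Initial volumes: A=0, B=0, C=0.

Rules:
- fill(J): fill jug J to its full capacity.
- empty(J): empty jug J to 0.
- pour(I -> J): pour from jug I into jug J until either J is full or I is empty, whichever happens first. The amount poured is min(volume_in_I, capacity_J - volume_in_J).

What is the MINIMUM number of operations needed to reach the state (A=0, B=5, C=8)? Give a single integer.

Answer: 7

Derivation:
BFS from (A=0, B=0, C=0). One shortest path:
  1. fill(B) -> (A=0 B=7 C=0)
  2. fill(C) -> (A=0 B=7 C=11)
  3. pour(B -> A) -> (A=5 B=2 C=11)
  4. empty(A) -> (A=0 B=2 C=11)
  5. pour(B -> A) -> (A=2 B=0 C=11)
  6. pour(C -> A) -> (A=5 B=0 C=8)
  7. pour(A -> B) -> (A=0 B=5 C=8)
Reached target in 7 moves.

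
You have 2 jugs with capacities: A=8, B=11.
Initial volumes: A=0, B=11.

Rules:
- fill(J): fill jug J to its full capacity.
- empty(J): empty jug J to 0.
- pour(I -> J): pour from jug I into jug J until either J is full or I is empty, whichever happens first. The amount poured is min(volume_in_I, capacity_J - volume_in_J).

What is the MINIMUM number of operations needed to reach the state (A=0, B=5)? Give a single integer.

Answer: 7

Derivation:
BFS from (A=0, B=11). One shortest path:
  1. fill(A) -> (A=8 B=11)
  2. empty(B) -> (A=8 B=0)
  3. pour(A -> B) -> (A=0 B=8)
  4. fill(A) -> (A=8 B=8)
  5. pour(A -> B) -> (A=5 B=11)
  6. empty(B) -> (A=5 B=0)
  7. pour(A -> B) -> (A=0 B=5)
Reached target in 7 moves.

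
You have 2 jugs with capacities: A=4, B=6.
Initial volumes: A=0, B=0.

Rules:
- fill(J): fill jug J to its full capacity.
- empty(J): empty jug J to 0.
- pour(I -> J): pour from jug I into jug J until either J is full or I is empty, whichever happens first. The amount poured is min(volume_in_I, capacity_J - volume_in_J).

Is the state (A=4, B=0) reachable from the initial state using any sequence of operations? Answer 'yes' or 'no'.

BFS from (A=0, B=0):
  1. fill(A) -> (A=4 B=0)
Target reached → yes.

Answer: yes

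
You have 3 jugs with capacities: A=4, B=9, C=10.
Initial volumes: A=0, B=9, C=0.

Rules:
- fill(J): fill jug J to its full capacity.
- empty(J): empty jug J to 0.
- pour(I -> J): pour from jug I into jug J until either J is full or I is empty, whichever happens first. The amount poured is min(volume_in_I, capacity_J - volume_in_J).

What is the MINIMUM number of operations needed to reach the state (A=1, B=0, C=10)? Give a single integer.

Answer: 6

Derivation:
BFS from (A=0, B=9, C=0). One shortest path:
  1. empty(B) -> (A=0 B=0 C=0)
  2. fill(C) -> (A=0 B=0 C=10)
  3. pour(C -> B) -> (A=0 B=9 C=1)
  4. empty(B) -> (A=0 B=0 C=1)
  5. pour(C -> A) -> (A=1 B=0 C=0)
  6. fill(C) -> (A=1 B=0 C=10)
Reached target in 6 moves.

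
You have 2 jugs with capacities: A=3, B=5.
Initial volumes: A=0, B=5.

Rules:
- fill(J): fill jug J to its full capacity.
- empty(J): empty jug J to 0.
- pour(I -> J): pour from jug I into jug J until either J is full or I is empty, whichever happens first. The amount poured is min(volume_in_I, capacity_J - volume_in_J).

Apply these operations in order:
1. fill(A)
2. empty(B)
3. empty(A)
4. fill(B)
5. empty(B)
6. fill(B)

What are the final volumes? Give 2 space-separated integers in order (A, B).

Step 1: fill(A) -> (A=3 B=5)
Step 2: empty(B) -> (A=3 B=0)
Step 3: empty(A) -> (A=0 B=0)
Step 4: fill(B) -> (A=0 B=5)
Step 5: empty(B) -> (A=0 B=0)
Step 6: fill(B) -> (A=0 B=5)

Answer: 0 5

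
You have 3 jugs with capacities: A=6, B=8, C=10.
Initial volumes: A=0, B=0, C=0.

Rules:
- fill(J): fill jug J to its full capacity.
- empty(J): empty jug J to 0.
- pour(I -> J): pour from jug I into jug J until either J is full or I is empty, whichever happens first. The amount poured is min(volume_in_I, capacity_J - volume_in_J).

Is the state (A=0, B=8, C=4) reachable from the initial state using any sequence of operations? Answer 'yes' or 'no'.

Answer: yes

Derivation:
BFS from (A=0, B=0, C=0):
  1. fill(B) -> (A=0 B=8 C=0)
  2. fill(C) -> (A=0 B=8 C=10)
  3. pour(C -> A) -> (A=6 B=8 C=4)
  4. empty(A) -> (A=0 B=8 C=4)
Target reached → yes.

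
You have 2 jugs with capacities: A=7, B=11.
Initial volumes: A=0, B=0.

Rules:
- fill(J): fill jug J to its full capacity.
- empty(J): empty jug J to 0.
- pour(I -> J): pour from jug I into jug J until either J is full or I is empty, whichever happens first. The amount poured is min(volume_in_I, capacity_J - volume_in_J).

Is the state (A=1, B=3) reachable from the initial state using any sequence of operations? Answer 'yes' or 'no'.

BFS explored all 36 reachable states.
Reachable set includes: (0,0), (0,1), (0,2), (0,3), (0,4), (0,5), (0,6), (0,7), (0,8), (0,9), (0,10), (0,11) ...
Target (A=1, B=3) not in reachable set → no.

Answer: no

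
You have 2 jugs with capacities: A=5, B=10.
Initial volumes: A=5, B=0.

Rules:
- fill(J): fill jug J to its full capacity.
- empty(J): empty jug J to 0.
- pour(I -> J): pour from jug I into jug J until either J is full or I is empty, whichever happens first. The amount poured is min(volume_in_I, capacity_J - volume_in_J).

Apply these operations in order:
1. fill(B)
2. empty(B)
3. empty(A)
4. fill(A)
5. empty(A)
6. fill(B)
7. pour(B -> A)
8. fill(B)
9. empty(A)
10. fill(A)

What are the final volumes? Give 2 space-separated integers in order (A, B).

Step 1: fill(B) -> (A=5 B=10)
Step 2: empty(B) -> (A=5 B=0)
Step 3: empty(A) -> (A=0 B=0)
Step 4: fill(A) -> (A=5 B=0)
Step 5: empty(A) -> (A=0 B=0)
Step 6: fill(B) -> (A=0 B=10)
Step 7: pour(B -> A) -> (A=5 B=5)
Step 8: fill(B) -> (A=5 B=10)
Step 9: empty(A) -> (A=0 B=10)
Step 10: fill(A) -> (A=5 B=10)

Answer: 5 10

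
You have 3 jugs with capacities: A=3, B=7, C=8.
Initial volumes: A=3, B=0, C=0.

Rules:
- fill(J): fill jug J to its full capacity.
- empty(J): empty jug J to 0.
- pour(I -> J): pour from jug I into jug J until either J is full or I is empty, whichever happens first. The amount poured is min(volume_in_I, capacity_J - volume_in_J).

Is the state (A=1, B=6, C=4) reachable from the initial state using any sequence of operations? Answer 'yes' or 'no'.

Answer: no

Derivation:
BFS explored all 204 reachable states.
Reachable set includes: (0,0,0), (0,0,1), (0,0,2), (0,0,3), (0,0,4), (0,0,5), (0,0,6), (0,0,7), (0,0,8), (0,1,0), (0,1,1), (0,1,2) ...
Target (A=1, B=6, C=4) not in reachable set → no.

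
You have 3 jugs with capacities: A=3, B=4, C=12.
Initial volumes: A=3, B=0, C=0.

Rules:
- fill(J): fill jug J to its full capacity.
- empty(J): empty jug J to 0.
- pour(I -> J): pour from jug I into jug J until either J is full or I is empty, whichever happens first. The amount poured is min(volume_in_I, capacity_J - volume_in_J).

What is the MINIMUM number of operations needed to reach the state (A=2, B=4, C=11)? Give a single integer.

Answer: 8

Derivation:
BFS from (A=3, B=0, C=0). One shortest path:
  1. fill(C) -> (A=3 B=0 C=12)
  2. pour(A -> B) -> (A=0 B=3 C=12)
  3. fill(A) -> (A=3 B=3 C=12)
  4. pour(C -> B) -> (A=3 B=4 C=11)
  5. empty(B) -> (A=3 B=0 C=11)
  6. pour(A -> B) -> (A=0 B=3 C=11)
  7. fill(A) -> (A=3 B=3 C=11)
  8. pour(A -> B) -> (A=2 B=4 C=11)
Reached target in 8 moves.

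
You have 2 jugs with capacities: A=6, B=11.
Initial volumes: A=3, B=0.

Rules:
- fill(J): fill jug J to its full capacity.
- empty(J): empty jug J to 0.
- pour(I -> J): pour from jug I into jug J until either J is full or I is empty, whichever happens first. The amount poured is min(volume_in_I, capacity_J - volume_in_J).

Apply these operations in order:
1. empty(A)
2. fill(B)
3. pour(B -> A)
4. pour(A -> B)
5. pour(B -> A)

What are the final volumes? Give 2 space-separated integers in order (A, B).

Step 1: empty(A) -> (A=0 B=0)
Step 2: fill(B) -> (A=0 B=11)
Step 3: pour(B -> A) -> (A=6 B=5)
Step 4: pour(A -> B) -> (A=0 B=11)
Step 5: pour(B -> A) -> (A=6 B=5)

Answer: 6 5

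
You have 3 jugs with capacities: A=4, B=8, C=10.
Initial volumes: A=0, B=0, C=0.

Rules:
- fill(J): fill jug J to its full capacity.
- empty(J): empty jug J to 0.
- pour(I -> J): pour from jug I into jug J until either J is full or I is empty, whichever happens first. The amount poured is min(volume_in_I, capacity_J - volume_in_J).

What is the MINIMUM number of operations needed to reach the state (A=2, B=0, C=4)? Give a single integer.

BFS from (A=0, B=0, C=0). One shortest path:
  1. fill(C) -> (A=0 B=0 C=10)
  2. pour(C -> B) -> (A=0 B=8 C=2)
  3. pour(B -> A) -> (A=4 B=4 C=2)
  4. empty(A) -> (A=0 B=4 C=2)
  5. pour(C -> A) -> (A=2 B=4 C=0)
  6. pour(B -> C) -> (A=2 B=0 C=4)
Reached target in 6 moves.

Answer: 6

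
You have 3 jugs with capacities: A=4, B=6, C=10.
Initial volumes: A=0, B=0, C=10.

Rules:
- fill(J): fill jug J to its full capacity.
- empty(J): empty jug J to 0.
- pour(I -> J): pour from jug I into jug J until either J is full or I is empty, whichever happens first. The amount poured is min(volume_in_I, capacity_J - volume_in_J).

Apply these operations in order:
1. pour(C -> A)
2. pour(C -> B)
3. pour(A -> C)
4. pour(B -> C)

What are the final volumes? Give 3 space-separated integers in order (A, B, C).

Answer: 0 0 10

Derivation:
Step 1: pour(C -> A) -> (A=4 B=0 C=6)
Step 2: pour(C -> B) -> (A=4 B=6 C=0)
Step 3: pour(A -> C) -> (A=0 B=6 C=4)
Step 4: pour(B -> C) -> (A=0 B=0 C=10)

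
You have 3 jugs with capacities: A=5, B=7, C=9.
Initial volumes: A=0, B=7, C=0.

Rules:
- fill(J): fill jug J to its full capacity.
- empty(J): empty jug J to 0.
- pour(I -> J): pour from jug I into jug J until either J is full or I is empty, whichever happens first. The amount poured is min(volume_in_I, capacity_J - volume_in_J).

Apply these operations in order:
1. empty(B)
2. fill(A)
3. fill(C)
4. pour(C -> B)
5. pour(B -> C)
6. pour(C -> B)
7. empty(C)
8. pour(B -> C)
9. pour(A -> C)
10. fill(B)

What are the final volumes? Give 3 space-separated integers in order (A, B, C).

Answer: 3 7 9

Derivation:
Step 1: empty(B) -> (A=0 B=0 C=0)
Step 2: fill(A) -> (A=5 B=0 C=0)
Step 3: fill(C) -> (A=5 B=0 C=9)
Step 4: pour(C -> B) -> (A=5 B=7 C=2)
Step 5: pour(B -> C) -> (A=5 B=0 C=9)
Step 6: pour(C -> B) -> (A=5 B=7 C=2)
Step 7: empty(C) -> (A=5 B=7 C=0)
Step 8: pour(B -> C) -> (A=5 B=0 C=7)
Step 9: pour(A -> C) -> (A=3 B=0 C=9)
Step 10: fill(B) -> (A=3 B=7 C=9)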